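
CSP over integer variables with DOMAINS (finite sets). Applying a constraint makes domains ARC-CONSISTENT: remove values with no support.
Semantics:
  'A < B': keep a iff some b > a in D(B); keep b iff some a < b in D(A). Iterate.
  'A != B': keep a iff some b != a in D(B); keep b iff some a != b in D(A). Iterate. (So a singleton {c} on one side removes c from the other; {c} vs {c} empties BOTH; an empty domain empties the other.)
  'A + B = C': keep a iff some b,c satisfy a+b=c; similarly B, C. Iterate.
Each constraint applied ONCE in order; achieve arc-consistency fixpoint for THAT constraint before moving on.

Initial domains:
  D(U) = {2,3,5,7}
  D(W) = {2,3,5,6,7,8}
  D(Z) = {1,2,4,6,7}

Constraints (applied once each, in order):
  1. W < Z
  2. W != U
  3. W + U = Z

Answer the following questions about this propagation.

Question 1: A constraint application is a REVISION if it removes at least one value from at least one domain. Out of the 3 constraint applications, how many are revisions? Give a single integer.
Answer: 2

Derivation:
Constraint 1 (W < Z) on D(W)={2,3,5,6,7,8} D(Z)={1,2,4,6,7}: W {2,3,5,6,7,8}->{2,3,5,6}; Z {1,2,4,6,7}->{4,6,7} => REVISION
Constraint 2 (W != U) on D(W)={2,3,5,6} D(U)={2,3,5,7}: no change => not a revision
Constraint 3 (W + U = Z) on D(W)={2,3,5,6} D(U)={2,3,5,7} D(Z)={4,6,7}: W {2,3,5,6}->{2,3,5}; U {2,3,5,7}->{2,3,5} => REVISION
Total revisions = 2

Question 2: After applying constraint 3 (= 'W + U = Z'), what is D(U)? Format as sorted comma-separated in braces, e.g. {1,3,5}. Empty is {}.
Answer: {2,3,5}

Derivation:
Constraint 1 (W < Z) on D(W)={2,3,5,6,7,8} D(Z)={1,2,4,6,7}: W {2,3,5,6,7,8}->{2,3,5,6}; Z {1,2,4,6,7}->{4,6,7}
Constraint 2 (W != U) on D(W)={2,3,5,6} D(U)={2,3,5,7}: no change
Constraint 3 (W + U = Z) on D(W)={2,3,5,6} D(U)={2,3,5,7} D(Z)={4,6,7}: W {2,3,5,6}->{2,3,5}; U {2,3,5,7}->{2,3,5}
So after constraint 3: D(U) = {2,3,5}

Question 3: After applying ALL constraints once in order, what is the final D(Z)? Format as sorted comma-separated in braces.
Answer: {4,6,7}

Derivation:
Constraint 1 (W < Z) on D(W)={2,3,5,6,7,8} D(Z)={1,2,4,6,7}: W {2,3,5,6,7,8}->{2,3,5,6}; Z {1,2,4,6,7}->{4,6,7}
Constraint 2 (W != U) on D(W)={2,3,5,6} D(U)={2,3,5,7}: no change
Constraint 3 (W + U = Z) on D(W)={2,3,5,6} D(U)={2,3,5,7} D(Z)={4,6,7}: W {2,3,5,6}->{2,3,5}; U {2,3,5,7}->{2,3,5}
So after all 3 constraints: D(Z) = {4,6,7}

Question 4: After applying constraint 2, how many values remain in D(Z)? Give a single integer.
Answer: 3

Derivation:
Constraint 1 (W < Z) on D(W)={2,3,5,6,7,8} D(Z)={1,2,4,6,7}: W {2,3,5,6,7,8}->{2,3,5,6}; Z {1,2,4,6,7}->{4,6,7}
Constraint 2 (W != U) on D(W)={2,3,5,6} D(U)={2,3,5,7}: no change
So after constraint 2: D(Z)={4,6,7}, size = 3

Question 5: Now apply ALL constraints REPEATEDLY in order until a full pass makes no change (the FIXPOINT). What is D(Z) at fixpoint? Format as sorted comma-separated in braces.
pass 0 (initial): D(Z)={1,2,4,6,7}
pass 1: U {2,3,5,7}->{2,3,5}; W {2,3,5,6,7,8}->{2,3,5}; Z {1,2,4,6,7}->{4,6,7}
pass 2: no change
Fixpoint after 2 passes: D(Z) = {4,6,7}

Answer: {4,6,7}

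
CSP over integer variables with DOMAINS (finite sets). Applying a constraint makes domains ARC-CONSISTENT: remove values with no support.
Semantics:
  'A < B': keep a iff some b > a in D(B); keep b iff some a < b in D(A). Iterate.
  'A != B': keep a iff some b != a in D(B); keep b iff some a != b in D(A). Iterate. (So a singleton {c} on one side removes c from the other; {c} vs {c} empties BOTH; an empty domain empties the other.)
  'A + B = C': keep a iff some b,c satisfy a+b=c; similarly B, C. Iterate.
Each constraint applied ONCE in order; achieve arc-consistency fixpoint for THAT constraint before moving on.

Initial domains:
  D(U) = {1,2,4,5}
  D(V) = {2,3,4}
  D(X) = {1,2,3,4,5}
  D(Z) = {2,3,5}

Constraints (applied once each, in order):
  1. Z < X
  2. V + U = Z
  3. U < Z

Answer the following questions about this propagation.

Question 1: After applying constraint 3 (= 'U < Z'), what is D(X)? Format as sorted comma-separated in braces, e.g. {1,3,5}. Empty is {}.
Answer: {3,4,5}

Derivation:
Constraint 1 (Z < X) on D(Z)={2,3,5} D(X)={1,2,3,4,5}: Z {2,3,5}->{2,3}; X {1,2,3,4,5}->{3,4,5}
Constraint 2 (V + U = Z) on D(V)={2,3,4} D(U)={1,2,4,5} D(Z)={2,3}: V {2,3,4}->{2}; U {1,2,4,5}->{1}; Z {2,3}->{3}
Constraint 3 (U < Z) on D(U)={1} D(Z)={3}: no change
So after constraint 3: D(X) = {3,4,5}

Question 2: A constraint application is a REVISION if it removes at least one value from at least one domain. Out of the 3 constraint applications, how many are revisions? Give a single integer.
Answer: 2

Derivation:
Constraint 1 (Z < X) on D(Z)={2,3,5} D(X)={1,2,3,4,5}: Z {2,3,5}->{2,3}; X {1,2,3,4,5}->{3,4,5} => REVISION
Constraint 2 (V + U = Z) on D(V)={2,3,4} D(U)={1,2,4,5} D(Z)={2,3}: V {2,3,4}->{2}; U {1,2,4,5}->{1}; Z {2,3}->{3} => REVISION
Constraint 3 (U < Z) on D(U)={1} D(Z)={3}: no change => not a revision
Total revisions = 2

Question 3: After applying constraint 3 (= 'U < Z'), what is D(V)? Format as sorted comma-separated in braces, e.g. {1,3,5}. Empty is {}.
Constraint 1 (Z < X) on D(Z)={2,3,5} D(X)={1,2,3,4,5}: Z {2,3,5}->{2,3}; X {1,2,3,4,5}->{3,4,5}
Constraint 2 (V + U = Z) on D(V)={2,3,4} D(U)={1,2,4,5} D(Z)={2,3}: V {2,3,4}->{2}; U {1,2,4,5}->{1}; Z {2,3}->{3}
Constraint 3 (U < Z) on D(U)={1} D(Z)={3}: no change
So after constraint 3: D(V) = {2}

Answer: {2}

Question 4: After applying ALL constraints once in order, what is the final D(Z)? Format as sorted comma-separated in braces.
Constraint 1 (Z < X) on D(Z)={2,3,5} D(X)={1,2,3,4,5}: Z {2,3,5}->{2,3}; X {1,2,3,4,5}->{3,4,5}
Constraint 2 (V + U = Z) on D(V)={2,3,4} D(U)={1,2,4,5} D(Z)={2,3}: V {2,3,4}->{2}; U {1,2,4,5}->{1}; Z {2,3}->{3}
Constraint 3 (U < Z) on D(U)={1} D(Z)={3}: no change
So after all 3 constraints: D(Z) = {3}

Answer: {3}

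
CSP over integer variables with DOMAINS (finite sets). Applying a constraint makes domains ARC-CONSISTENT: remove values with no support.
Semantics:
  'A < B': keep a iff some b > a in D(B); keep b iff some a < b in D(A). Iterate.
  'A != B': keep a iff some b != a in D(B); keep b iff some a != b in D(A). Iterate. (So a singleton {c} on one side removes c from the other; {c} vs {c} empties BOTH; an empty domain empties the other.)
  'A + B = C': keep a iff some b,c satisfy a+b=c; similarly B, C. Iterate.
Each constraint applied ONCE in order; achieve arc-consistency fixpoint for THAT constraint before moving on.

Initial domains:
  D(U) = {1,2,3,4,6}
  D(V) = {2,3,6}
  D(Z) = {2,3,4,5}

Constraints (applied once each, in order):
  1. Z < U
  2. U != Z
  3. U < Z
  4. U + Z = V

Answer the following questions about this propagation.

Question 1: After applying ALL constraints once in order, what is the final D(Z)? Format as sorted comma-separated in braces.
Constraint 1 (Z < U) on D(Z)={2,3,4,5} D(U)={1,2,3,4,6}: U {1,2,3,4,6}->{3,4,6}
Constraint 2 (U != Z) on D(U)={3,4,6} D(Z)={2,3,4,5}: no change
Constraint 3 (U < Z) on D(U)={3,4,6} D(Z)={2,3,4,5}: U {3,4,6}->{3,4}; Z {2,3,4,5}->{4,5}
Constraint 4 (U + Z = V) on D(U)={3,4} D(Z)={4,5} D(V)={2,3,6}: U {3,4}->{}; Z {4,5}->{}; V {2,3,6}->{}
So after all 4 constraints: D(Z) = {}

Answer: {}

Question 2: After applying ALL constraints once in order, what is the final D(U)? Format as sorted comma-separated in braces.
Constraint 1 (Z < U) on D(Z)={2,3,4,5} D(U)={1,2,3,4,6}: U {1,2,3,4,6}->{3,4,6}
Constraint 2 (U != Z) on D(U)={3,4,6} D(Z)={2,3,4,5}: no change
Constraint 3 (U < Z) on D(U)={3,4,6} D(Z)={2,3,4,5}: U {3,4,6}->{3,4}; Z {2,3,4,5}->{4,5}
Constraint 4 (U + Z = V) on D(U)={3,4} D(Z)={4,5} D(V)={2,3,6}: U {3,4}->{}; Z {4,5}->{}; V {2,3,6}->{}
So after all 4 constraints: D(U) = {}

Answer: {}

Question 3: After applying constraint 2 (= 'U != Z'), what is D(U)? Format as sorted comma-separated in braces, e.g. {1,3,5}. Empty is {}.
Answer: {3,4,6}

Derivation:
Constraint 1 (Z < U) on D(Z)={2,3,4,5} D(U)={1,2,3,4,6}: U {1,2,3,4,6}->{3,4,6}
Constraint 2 (U != Z) on D(U)={3,4,6} D(Z)={2,3,4,5}: no change
So after constraint 2: D(U) = {3,4,6}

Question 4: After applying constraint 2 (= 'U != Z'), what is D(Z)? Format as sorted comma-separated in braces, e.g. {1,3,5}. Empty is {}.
Answer: {2,3,4,5}

Derivation:
Constraint 1 (Z < U) on D(Z)={2,3,4,5} D(U)={1,2,3,4,6}: U {1,2,3,4,6}->{3,4,6}
Constraint 2 (U != Z) on D(U)={3,4,6} D(Z)={2,3,4,5}: no change
So after constraint 2: D(Z) = {2,3,4,5}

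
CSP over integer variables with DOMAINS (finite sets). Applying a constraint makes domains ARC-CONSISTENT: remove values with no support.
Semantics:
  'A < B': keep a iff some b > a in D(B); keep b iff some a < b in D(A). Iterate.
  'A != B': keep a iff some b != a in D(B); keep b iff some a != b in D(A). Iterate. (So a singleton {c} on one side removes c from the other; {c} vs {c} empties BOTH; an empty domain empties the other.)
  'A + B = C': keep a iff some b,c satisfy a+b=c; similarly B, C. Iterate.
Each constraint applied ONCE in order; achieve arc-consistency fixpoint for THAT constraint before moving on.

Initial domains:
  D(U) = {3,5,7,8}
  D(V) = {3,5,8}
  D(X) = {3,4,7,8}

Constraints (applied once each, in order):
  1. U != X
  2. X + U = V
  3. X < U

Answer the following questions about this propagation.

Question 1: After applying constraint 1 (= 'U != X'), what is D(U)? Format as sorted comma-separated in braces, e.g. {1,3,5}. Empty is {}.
Answer: {3,5,7,8}

Derivation:
Constraint 1 (U != X) on D(U)={3,5,7,8} D(X)={3,4,7,8}: no change
So after constraint 1: D(U) = {3,5,7,8}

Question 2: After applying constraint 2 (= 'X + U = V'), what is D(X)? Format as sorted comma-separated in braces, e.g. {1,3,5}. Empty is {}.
Answer: {3}

Derivation:
Constraint 1 (U != X) on D(U)={3,5,7,8} D(X)={3,4,7,8}: no change
Constraint 2 (X + U = V) on D(X)={3,4,7,8} D(U)={3,5,7,8} D(V)={3,5,8}: X {3,4,7,8}->{3}; U {3,5,7,8}->{5}; V {3,5,8}->{8}
So after constraint 2: D(X) = {3}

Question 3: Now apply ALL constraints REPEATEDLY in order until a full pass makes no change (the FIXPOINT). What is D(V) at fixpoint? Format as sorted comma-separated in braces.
Answer: {8}

Derivation:
pass 0 (initial): D(V)={3,5,8}
pass 1: U {3,5,7,8}->{5}; V {3,5,8}->{8}; X {3,4,7,8}->{3}
pass 2: no change
Fixpoint after 2 passes: D(V) = {8}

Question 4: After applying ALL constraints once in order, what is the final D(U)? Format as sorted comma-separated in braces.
Answer: {5}

Derivation:
Constraint 1 (U != X) on D(U)={3,5,7,8} D(X)={3,4,7,8}: no change
Constraint 2 (X + U = V) on D(X)={3,4,7,8} D(U)={3,5,7,8} D(V)={3,5,8}: X {3,4,7,8}->{3}; U {3,5,7,8}->{5}; V {3,5,8}->{8}
Constraint 3 (X < U) on D(X)={3} D(U)={5}: no change
So after all 3 constraints: D(U) = {5}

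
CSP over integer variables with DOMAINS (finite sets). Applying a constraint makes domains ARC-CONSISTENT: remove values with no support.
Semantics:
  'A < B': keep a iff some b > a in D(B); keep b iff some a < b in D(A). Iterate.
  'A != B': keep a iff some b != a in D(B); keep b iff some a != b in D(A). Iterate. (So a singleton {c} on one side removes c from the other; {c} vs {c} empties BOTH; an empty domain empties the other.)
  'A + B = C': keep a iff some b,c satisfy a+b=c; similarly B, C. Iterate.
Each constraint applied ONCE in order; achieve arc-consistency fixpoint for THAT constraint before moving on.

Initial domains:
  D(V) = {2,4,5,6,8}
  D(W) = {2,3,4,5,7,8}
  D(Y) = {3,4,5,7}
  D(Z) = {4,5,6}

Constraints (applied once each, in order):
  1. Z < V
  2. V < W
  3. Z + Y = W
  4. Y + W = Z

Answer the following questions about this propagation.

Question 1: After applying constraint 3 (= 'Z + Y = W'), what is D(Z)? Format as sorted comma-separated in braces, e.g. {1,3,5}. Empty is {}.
Answer: {4,5}

Derivation:
Constraint 1 (Z < V) on D(Z)={4,5,6} D(V)={2,4,5,6,8}: V {2,4,5,6,8}->{5,6,8}
Constraint 2 (V < W) on D(V)={5,6,8} D(W)={2,3,4,5,7,8}: V {5,6,8}->{5,6}; W {2,3,4,5,7,8}->{7,8}
Constraint 3 (Z + Y = W) on D(Z)={4,5,6} D(Y)={3,4,5,7} D(W)={7,8}: Z {4,5,6}->{4,5}; Y {3,4,5,7}->{3,4}
So after constraint 3: D(Z) = {4,5}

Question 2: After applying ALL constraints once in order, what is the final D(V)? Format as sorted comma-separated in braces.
Answer: {5,6}

Derivation:
Constraint 1 (Z < V) on D(Z)={4,5,6} D(V)={2,4,5,6,8}: V {2,4,5,6,8}->{5,6,8}
Constraint 2 (V < W) on D(V)={5,6,8} D(W)={2,3,4,5,7,8}: V {5,6,8}->{5,6}; W {2,3,4,5,7,8}->{7,8}
Constraint 3 (Z + Y = W) on D(Z)={4,5,6} D(Y)={3,4,5,7} D(W)={7,8}: Z {4,5,6}->{4,5}; Y {3,4,5,7}->{3,4}
Constraint 4 (Y + W = Z) on D(Y)={3,4} D(W)={7,8} D(Z)={4,5}: Y {3,4}->{}; W {7,8}->{}; Z {4,5}->{}
So after all 4 constraints: D(V) = {5,6}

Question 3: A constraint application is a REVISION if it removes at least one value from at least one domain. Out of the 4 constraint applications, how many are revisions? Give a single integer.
Constraint 1 (Z < V) on D(Z)={4,5,6} D(V)={2,4,5,6,8}: V {2,4,5,6,8}->{5,6,8} => REVISION
Constraint 2 (V < W) on D(V)={5,6,8} D(W)={2,3,4,5,7,8}: V {5,6,8}->{5,6}; W {2,3,4,5,7,8}->{7,8} => REVISION
Constraint 3 (Z + Y = W) on D(Z)={4,5,6} D(Y)={3,4,5,7} D(W)={7,8}: Z {4,5,6}->{4,5}; Y {3,4,5,7}->{3,4} => REVISION
Constraint 4 (Y + W = Z) on D(Y)={3,4} D(W)={7,8} D(Z)={4,5}: Y {3,4}->{}; W {7,8}->{}; Z {4,5}->{} => REVISION
Total revisions = 4

Answer: 4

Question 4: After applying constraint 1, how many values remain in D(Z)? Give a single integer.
Answer: 3

Derivation:
Constraint 1 (Z < V) on D(Z)={4,5,6} D(V)={2,4,5,6,8}: V {2,4,5,6,8}->{5,6,8}
So after constraint 1: D(Z)={4,5,6}, size = 3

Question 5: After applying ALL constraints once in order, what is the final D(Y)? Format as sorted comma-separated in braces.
Answer: {}

Derivation:
Constraint 1 (Z < V) on D(Z)={4,5,6} D(V)={2,4,5,6,8}: V {2,4,5,6,8}->{5,6,8}
Constraint 2 (V < W) on D(V)={5,6,8} D(W)={2,3,4,5,7,8}: V {5,6,8}->{5,6}; W {2,3,4,5,7,8}->{7,8}
Constraint 3 (Z + Y = W) on D(Z)={4,5,6} D(Y)={3,4,5,7} D(W)={7,8}: Z {4,5,6}->{4,5}; Y {3,4,5,7}->{3,4}
Constraint 4 (Y + W = Z) on D(Y)={3,4} D(W)={7,8} D(Z)={4,5}: Y {3,4}->{}; W {7,8}->{}; Z {4,5}->{}
So after all 4 constraints: D(Y) = {}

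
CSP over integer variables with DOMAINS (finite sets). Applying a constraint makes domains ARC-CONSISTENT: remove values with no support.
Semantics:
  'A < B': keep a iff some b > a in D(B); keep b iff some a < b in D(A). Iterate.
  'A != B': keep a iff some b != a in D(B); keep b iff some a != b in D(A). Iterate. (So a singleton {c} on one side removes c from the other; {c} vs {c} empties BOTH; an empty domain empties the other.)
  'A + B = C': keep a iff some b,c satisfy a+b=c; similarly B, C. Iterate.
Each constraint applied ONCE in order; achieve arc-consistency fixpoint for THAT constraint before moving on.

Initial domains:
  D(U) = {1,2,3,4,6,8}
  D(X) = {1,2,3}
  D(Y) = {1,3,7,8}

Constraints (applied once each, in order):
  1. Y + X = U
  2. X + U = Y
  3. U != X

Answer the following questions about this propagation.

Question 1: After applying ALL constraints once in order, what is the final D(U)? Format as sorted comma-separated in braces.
Constraint 1 (Y + X = U) on D(Y)={1,3,7,8} D(X)={1,2,3} D(U)={1,2,3,4,6,8}: Y {1,3,7,8}->{1,3,7}; U {1,2,3,4,6,8}->{2,3,4,6,8}
Constraint 2 (X + U = Y) on D(X)={1,2,3} D(U)={2,3,4,6,8} D(Y)={1,3,7}: X {1,2,3}->{1,3}; U {2,3,4,6,8}->{2,4,6}; Y {1,3,7}->{3,7}
Constraint 3 (U != X) on D(U)={2,4,6} D(X)={1,3}: no change
So after all 3 constraints: D(U) = {2,4,6}

Answer: {2,4,6}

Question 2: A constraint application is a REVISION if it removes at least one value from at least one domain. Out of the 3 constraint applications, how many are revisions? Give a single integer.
Constraint 1 (Y + X = U) on D(Y)={1,3,7,8} D(X)={1,2,3} D(U)={1,2,3,4,6,8}: Y {1,3,7,8}->{1,3,7}; U {1,2,3,4,6,8}->{2,3,4,6,8} => REVISION
Constraint 2 (X + U = Y) on D(X)={1,2,3} D(U)={2,3,4,6,8} D(Y)={1,3,7}: X {1,2,3}->{1,3}; U {2,3,4,6,8}->{2,4,6}; Y {1,3,7}->{3,7} => REVISION
Constraint 3 (U != X) on D(U)={2,4,6} D(X)={1,3}: no change => not a revision
Total revisions = 2

Answer: 2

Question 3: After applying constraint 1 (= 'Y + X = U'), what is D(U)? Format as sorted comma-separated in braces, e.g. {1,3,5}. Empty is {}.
Constraint 1 (Y + X = U) on D(Y)={1,3,7,8} D(X)={1,2,3} D(U)={1,2,3,4,6,8}: Y {1,3,7,8}->{1,3,7}; U {1,2,3,4,6,8}->{2,3,4,6,8}
So after constraint 1: D(U) = {2,3,4,6,8}

Answer: {2,3,4,6,8}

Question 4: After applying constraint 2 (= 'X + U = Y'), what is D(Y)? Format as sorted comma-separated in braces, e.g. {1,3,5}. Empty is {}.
Answer: {3,7}

Derivation:
Constraint 1 (Y + X = U) on D(Y)={1,3,7,8} D(X)={1,2,3} D(U)={1,2,3,4,6,8}: Y {1,3,7,8}->{1,3,7}; U {1,2,3,4,6,8}->{2,3,4,6,8}
Constraint 2 (X + U = Y) on D(X)={1,2,3} D(U)={2,3,4,6,8} D(Y)={1,3,7}: X {1,2,3}->{1,3}; U {2,3,4,6,8}->{2,4,6}; Y {1,3,7}->{3,7}
So after constraint 2: D(Y) = {3,7}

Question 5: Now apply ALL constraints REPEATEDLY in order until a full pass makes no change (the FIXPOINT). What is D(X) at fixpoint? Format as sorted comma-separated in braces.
Answer: {}

Derivation:
pass 0 (initial): D(X)={1,2,3}
pass 1: U {1,2,3,4,6,8}->{2,4,6}; X {1,2,3}->{1,3}; Y {1,3,7,8}->{3,7}
pass 2: U {2,4,6}->{}; X {1,3}->{}; Y {3,7}->{}
pass 3: no change
Fixpoint after 3 passes: D(X) = {}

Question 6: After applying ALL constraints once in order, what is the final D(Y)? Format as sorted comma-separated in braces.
Answer: {3,7}

Derivation:
Constraint 1 (Y + X = U) on D(Y)={1,3,7,8} D(X)={1,2,3} D(U)={1,2,3,4,6,8}: Y {1,3,7,8}->{1,3,7}; U {1,2,3,4,6,8}->{2,3,4,6,8}
Constraint 2 (X + U = Y) on D(X)={1,2,3} D(U)={2,3,4,6,8} D(Y)={1,3,7}: X {1,2,3}->{1,3}; U {2,3,4,6,8}->{2,4,6}; Y {1,3,7}->{3,7}
Constraint 3 (U != X) on D(U)={2,4,6} D(X)={1,3}: no change
So after all 3 constraints: D(Y) = {3,7}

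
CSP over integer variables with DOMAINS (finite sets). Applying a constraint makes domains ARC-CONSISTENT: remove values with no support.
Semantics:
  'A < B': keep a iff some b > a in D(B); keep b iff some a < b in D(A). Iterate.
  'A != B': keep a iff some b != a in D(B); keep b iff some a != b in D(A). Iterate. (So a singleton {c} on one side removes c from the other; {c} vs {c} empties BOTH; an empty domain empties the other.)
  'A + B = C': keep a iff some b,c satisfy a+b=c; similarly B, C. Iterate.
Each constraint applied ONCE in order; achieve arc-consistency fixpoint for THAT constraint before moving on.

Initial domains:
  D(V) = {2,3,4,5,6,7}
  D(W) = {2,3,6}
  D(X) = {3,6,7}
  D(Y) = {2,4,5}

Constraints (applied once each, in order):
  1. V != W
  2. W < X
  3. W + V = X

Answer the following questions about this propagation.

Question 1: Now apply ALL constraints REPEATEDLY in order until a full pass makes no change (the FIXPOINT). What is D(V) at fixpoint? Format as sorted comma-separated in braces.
pass 0 (initial): D(V)={2,3,4,5,6,7}
pass 1: V {2,3,4,5,6,7}->{3,4,5}; W {2,3,6}->{2,3}; X {3,6,7}->{6,7}
pass 2: no change
Fixpoint after 2 passes: D(V) = {3,4,5}

Answer: {3,4,5}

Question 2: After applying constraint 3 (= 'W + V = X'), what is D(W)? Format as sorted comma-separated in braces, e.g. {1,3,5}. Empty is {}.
Answer: {2,3}

Derivation:
Constraint 1 (V != W) on D(V)={2,3,4,5,6,7} D(W)={2,3,6}: no change
Constraint 2 (W < X) on D(W)={2,3,6} D(X)={3,6,7}: no change
Constraint 3 (W + V = X) on D(W)={2,3,6} D(V)={2,3,4,5,6,7} D(X)={3,6,7}: W {2,3,6}->{2,3}; V {2,3,4,5,6,7}->{3,4,5}; X {3,6,7}->{6,7}
So after constraint 3: D(W) = {2,3}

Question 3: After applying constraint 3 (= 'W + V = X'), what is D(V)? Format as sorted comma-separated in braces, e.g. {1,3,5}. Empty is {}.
Constraint 1 (V != W) on D(V)={2,3,4,5,6,7} D(W)={2,3,6}: no change
Constraint 2 (W < X) on D(W)={2,3,6} D(X)={3,6,7}: no change
Constraint 3 (W + V = X) on D(W)={2,3,6} D(V)={2,3,4,5,6,7} D(X)={3,6,7}: W {2,3,6}->{2,3}; V {2,3,4,5,6,7}->{3,4,5}; X {3,6,7}->{6,7}
So after constraint 3: D(V) = {3,4,5}

Answer: {3,4,5}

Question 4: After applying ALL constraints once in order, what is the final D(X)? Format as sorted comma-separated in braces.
Constraint 1 (V != W) on D(V)={2,3,4,5,6,7} D(W)={2,3,6}: no change
Constraint 2 (W < X) on D(W)={2,3,6} D(X)={3,6,7}: no change
Constraint 3 (W + V = X) on D(W)={2,3,6} D(V)={2,3,4,5,6,7} D(X)={3,6,7}: W {2,3,6}->{2,3}; V {2,3,4,5,6,7}->{3,4,5}; X {3,6,7}->{6,7}
So after all 3 constraints: D(X) = {6,7}

Answer: {6,7}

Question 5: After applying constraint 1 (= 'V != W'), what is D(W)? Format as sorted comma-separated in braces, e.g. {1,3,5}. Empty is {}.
Constraint 1 (V != W) on D(V)={2,3,4,5,6,7} D(W)={2,3,6}: no change
So after constraint 1: D(W) = {2,3,6}

Answer: {2,3,6}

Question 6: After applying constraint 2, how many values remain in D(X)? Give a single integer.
Constraint 1 (V != W) on D(V)={2,3,4,5,6,7} D(W)={2,3,6}: no change
Constraint 2 (W < X) on D(W)={2,3,6} D(X)={3,6,7}: no change
So after constraint 2: D(X)={3,6,7}, size = 3

Answer: 3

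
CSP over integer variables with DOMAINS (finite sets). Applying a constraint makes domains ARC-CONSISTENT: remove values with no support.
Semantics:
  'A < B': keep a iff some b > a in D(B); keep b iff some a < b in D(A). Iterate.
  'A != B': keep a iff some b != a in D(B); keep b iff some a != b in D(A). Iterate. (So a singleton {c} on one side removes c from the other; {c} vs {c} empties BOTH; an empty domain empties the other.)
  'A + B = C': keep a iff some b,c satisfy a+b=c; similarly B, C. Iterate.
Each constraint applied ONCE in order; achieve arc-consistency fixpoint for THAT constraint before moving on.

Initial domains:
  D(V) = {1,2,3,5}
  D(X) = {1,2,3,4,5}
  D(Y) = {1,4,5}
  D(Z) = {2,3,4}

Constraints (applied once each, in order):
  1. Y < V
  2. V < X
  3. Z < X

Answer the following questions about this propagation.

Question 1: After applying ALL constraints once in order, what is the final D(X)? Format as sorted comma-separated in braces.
Constraint 1 (Y < V) on D(Y)={1,4,5} D(V)={1,2,3,5}: Y {1,4,5}->{1,4}; V {1,2,3,5}->{2,3,5}
Constraint 2 (V < X) on D(V)={2,3,5} D(X)={1,2,3,4,5}: V {2,3,5}->{2,3}; X {1,2,3,4,5}->{3,4,5}
Constraint 3 (Z < X) on D(Z)={2,3,4} D(X)={3,4,5}: no change
So after all 3 constraints: D(X) = {3,4,5}

Answer: {3,4,5}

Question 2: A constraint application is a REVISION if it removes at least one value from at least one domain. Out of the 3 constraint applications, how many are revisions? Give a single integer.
Answer: 2

Derivation:
Constraint 1 (Y < V) on D(Y)={1,4,5} D(V)={1,2,3,5}: Y {1,4,5}->{1,4}; V {1,2,3,5}->{2,3,5} => REVISION
Constraint 2 (V < X) on D(V)={2,3,5} D(X)={1,2,3,4,5}: V {2,3,5}->{2,3}; X {1,2,3,4,5}->{3,4,5} => REVISION
Constraint 3 (Z < X) on D(Z)={2,3,4} D(X)={3,4,5}: no change => not a revision
Total revisions = 2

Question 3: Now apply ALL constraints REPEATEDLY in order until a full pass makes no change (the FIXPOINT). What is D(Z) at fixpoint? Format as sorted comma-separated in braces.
pass 0 (initial): D(Z)={2,3,4}
pass 1: V {1,2,3,5}->{2,3}; X {1,2,3,4,5}->{3,4,5}; Y {1,4,5}->{1,4}
pass 2: Y {1,4}->{1}
pass 3: no change
Fixpoint after 3 passes: D(Z) = {2,3,4}

Answer: {2,3,4}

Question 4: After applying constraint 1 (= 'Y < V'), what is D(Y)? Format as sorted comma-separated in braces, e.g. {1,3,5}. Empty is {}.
Answer: {1,4}

Derivation:
Constraint 1 (Y < V) on D(Y)={1,4,5} D(V)={1,2,3,5}: Y {1,4,5}->{1,4}; V {1,2,3,5}->{2,3,5}
So after constraint 1: D(Y) = {1,4}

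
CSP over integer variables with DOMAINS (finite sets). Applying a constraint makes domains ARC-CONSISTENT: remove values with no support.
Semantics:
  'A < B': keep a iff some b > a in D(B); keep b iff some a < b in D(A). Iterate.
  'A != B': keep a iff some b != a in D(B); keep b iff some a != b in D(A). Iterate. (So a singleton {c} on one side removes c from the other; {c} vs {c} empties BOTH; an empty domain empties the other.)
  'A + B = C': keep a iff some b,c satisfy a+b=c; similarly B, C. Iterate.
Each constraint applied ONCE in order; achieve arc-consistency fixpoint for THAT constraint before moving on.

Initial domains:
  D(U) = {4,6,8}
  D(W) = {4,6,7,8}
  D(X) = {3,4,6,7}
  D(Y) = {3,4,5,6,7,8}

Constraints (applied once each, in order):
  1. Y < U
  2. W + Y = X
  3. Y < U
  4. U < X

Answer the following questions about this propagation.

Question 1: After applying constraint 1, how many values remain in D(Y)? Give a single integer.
Constraint 1 (Y < U) on D(Y)={3,4,5,6,7,8} D(U)={4,6,8}: Y {3,4,5,6,7,8}->{3,4,5,6,7}
So after constraint 1: D(Y)={3,4,5,6,7}, size = 5

Answer: 5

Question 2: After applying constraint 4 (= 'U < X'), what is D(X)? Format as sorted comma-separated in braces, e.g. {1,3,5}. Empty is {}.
Constraint 1 (Y < U) on D(Y)={3,4,5,6,7,8} D(U)={4,6,8}: Y {3,4,5,6,7,8}->{3,4,5,6,7}
Constraint 2 (W + Y = X) on D(W)={4,6,7,8} D(Y)={3,4,5,6,7} D(X)={3,4,6,7}: W {4,6,7,8}->{4}; Y {3,4,5,6,7}->{3}; X {3,4,6,7}->{7}
Constraint 3 (Y < U) on D(Y)={3} D(U)={4,6,8}: no change
Constraint 4 (U < X) on D(U)={4,6,8} D(X)={7}: U {4,6,8}->{4,6}
So after constraint 4: D(X) = {7}

Answer: {7}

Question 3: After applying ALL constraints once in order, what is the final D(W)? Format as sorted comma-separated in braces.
Constraint 1 (Y < U) on D(Y)={3,4,5,6,7,8} D(U)={4,6,8}: Y {3,4,5,6,7,8}->{3,4,5,6,7}
Constraint 2 (W + Y = X) on D(W)={4,6,7,8} D(Y)={3,4,5,6,7} D(X)={3,4,6,7}: W {4,6,7,8}->{4}; Y {3,4,5,6,7}->{3}; X {3,4,6,7}->{7}
Constraint 3 (Y < U) on D(Y)={3} D(U)={4,6,8}: no change
Constraint 4 (U < X) on D(U)={4,6,8} D(X)={7}: U {4,6,8}->{4,6}
So after all 4 constraints: D(W) = {4}

Answer: {4}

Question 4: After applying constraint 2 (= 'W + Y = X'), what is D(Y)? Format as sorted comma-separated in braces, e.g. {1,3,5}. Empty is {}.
Constraint 1 (Y < U) on D(Y)={3,4,5,6,7,8} D(U)={4,6,8}: Y {3,4,5,6,7,8}->{3,4,5,6,7}
Constraint 2 (W + Y = X) on D(W)={4,6,7,8} D(Y)={3,4,5,6,7} D(X)={3,4,6,7}: W {4,6,7,8}->{4}; Y {3,4,5,6,7}->{3}; X {3,4,6,7}->{7}
So after constraint 2: D(Y) = {3}

Answer: {3}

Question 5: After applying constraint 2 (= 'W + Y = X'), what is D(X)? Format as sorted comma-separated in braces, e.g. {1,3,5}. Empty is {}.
Answer: {7}

Derivation:
Constraint 1 (Y < U) on D(Y)={3,4,5,6,7,8} D(U)={4,6,8}: Y {3,4,5,6,7,8}->{3,4,5,6,7}
Constraint 2 (W + Y = X) on D(W)={4,6,7,8} D(Y)={3,4,5,6,7} D(X)={3,4,6,7}: W {4,6,7,8}->{4}; Y {3,4,5,6,7}->{3}; X {3,4,6,7}->{7}
So after constraint 2: D(X) = {7}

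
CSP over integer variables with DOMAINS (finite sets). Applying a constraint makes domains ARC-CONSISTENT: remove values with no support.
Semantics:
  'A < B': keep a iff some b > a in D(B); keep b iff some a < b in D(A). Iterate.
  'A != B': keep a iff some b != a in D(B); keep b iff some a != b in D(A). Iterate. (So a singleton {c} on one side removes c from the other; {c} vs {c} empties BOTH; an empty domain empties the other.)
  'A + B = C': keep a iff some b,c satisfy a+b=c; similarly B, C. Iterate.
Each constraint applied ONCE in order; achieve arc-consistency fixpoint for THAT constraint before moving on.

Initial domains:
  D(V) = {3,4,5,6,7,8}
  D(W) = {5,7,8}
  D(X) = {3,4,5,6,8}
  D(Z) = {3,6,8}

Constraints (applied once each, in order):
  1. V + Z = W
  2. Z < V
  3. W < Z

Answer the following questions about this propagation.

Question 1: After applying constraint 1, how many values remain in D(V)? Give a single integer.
Answer: 2

Derivation:
Constraint 1 (V + Z = W) on D(V)={3,4,5,6,7,8} D(Z)={3,6,8} D(W)={5,7,8}: V {3,4,5,6,7,8}->{4,5}; Z {3,6,8}->{3}; W {5,7,8}->{7,8}
So after constraint 1: D(V)={4,5}, size = 2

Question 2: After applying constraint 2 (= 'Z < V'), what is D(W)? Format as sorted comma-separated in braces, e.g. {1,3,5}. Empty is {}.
Constraint 1 (V + Z = W) on D(V)={3,4,5,6,7,8} D(Z)={3,6,8} D(W)={5,7,8}: V {3,4,5,6,7,8}->{4,5}; Z {3,6,8}->{3}; W {5,7,8}->{7,8}
Constraint 2 (Z < V) on D(Z)={3} D(V)={4,5}: no change
So after constraint 2: D(W) = {7,8}

Answer: {7,8}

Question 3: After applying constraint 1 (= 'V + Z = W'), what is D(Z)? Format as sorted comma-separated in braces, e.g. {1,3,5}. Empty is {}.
Answer: {3}

Derivation:
Constraint 1 (V + Z = W) on D(V)={3,4,5,6,7,8} D(Z)={3,6,8} D(W)={5,7,8}: V {3,4,5,6,7,8}->{4,5}; Z {3,6,8}->{3}; W {5,7,8}->{7,8}
So after constraint 1: D(Z) = {3}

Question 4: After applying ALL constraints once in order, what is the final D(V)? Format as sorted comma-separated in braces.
Constraint 1 (V + Z = W) on D(V)={3,4,5,6,7,8} D(Z)={3,6,8} D(W)={5,7,8}: V {3,4,5,6,7,8}->{4,5}; Z {3,6,8}->{3}; W {5,7,8}->{7,8}
Constraint 2 (Z < V) on D(Z)={3} D(V)={4,5}: no change
Constraint 3 (W < Z) on D(W)={7,8} D(Z)={3}: W {7,8}->{}; Z {3}->{}
So after all 3 constraints: D(V) = {4,5}

Answer: {4,5}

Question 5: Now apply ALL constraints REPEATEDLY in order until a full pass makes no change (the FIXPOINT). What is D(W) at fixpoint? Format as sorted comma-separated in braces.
Answer: {}

Derivation:
pass 0 (initial): D(W)={5,7,8}
pass 1: V {3,4,5,6,7,8}->{4,5}; W {5,7,8}->{}; Z {3,6,8}->{}
pass 2: V {4,5}->{}
pass 3: no change
Fixpoint after 3 passes: D(W) = {}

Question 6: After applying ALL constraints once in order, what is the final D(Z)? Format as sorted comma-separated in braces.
Constraint 1 (V + Z = W) on D(V)={3,4,5,6,7,8} D(Z)={3,6,8} D(W)={5,7,8}: V {3,4,5,6,7,8}->{4,5}; Z {3,6,8}->{3}; W {5,7,8}->{7,8}
Constraint 2 (Z < V) on D(Z)={3} D(V)={4,5}: no change
Constraint 3 (W < Z) on D(W)={7,8} D(Z)={3}: W {7,8}->{}; Z {3}->{}
So after all 3 constraints: D(Z) = {}

Answer: {}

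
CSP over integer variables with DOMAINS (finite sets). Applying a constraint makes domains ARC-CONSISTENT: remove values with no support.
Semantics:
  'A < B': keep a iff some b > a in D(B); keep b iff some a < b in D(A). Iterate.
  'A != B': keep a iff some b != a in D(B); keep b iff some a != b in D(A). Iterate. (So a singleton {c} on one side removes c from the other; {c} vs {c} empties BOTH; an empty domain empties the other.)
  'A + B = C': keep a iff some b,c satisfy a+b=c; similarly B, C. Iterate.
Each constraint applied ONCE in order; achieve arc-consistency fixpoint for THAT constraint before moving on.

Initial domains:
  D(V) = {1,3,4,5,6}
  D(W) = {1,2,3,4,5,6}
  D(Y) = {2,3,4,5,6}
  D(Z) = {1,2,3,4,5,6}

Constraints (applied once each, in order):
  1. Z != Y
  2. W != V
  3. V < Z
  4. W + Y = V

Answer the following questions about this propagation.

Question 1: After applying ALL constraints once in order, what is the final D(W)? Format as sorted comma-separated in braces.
Answer: {1,2,3}

Derivation:
Constraint 1 (Z != Y) on D(Z)={1,2,3,4,5,6} D(Y)={2,3,4,5,6}: no change
Constraint 2 (W != V) on D(W)={1,2,3,4,5,6} D(V)={1,3,4,5,6}: no change
Constraint 3 (V < Z) on D(V)={1,3,4,5,6} D(Z)={1,2,3,4,5,6}: V {1,3,4,5,6}->{1,3,4,5}; Z {1,2,3,4,5,6}->{2,3,4,5,6}
Constraint 4 (W + Y = V) on D(W)={1,2,3,4,5,6} D(Y)={2,3,4,5,6} D(V)={1,3,4,5}: W {1,2,3,4,5,6}->{1,2,3}; Y {2,3,4,5,6}->{2,3,4}; V {1,3,4,5}->{3,4,5}
So after all 4 constraints: D(W) = {1,2,3}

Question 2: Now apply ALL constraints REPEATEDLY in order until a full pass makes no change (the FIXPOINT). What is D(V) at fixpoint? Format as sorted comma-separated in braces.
pass 0 (initial): D(V)={1,3,4,5,6}
pass 1: V {1,3,4,5,6}->{3,4,5}; W {1,2,3,4,5,6}->{1,2,3}; Y {2,3,4,5,6}->{2,3,4}; Z {1,2,3,4,5,6}->{2,3,4,5,6}
pass 2: Z {2,3,4,5,6}->{4,5,6}
pass 3: no change
Fixpoint after 3 passes: D(V) = {3,4,5}

Answer: {3,4,5}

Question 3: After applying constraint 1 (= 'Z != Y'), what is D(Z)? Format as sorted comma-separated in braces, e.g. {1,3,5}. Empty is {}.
Constraint 1 (Z != Y) on D(Z)={1,2,3,4,5,6} D(Y)={2,3,4,5,6}: no change
So after constraint 1: D(Z) = {1,2,3,4,5,6}

Answer: {1,2,3,4,5,6}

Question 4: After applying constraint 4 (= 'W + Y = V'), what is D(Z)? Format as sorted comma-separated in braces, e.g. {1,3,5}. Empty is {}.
Answer: {2,3,4,5,6}

Derivation:
Constraint 1 (Z != Y) on D(Z)={1,2,3,4,5,6} D(Y)={2,3,4,5,6}: no change
Constraint 2 (W != V) on D(W)={1,2,3,4,5,6} D(V)={1,3,4,5,6}: no change
Constraint 3 (V < Z) on D(V)={1,3,4,5,6} D(Z)={1,2,3,4,5,6}: V {1,3,4,5,6}->{1,3,4,5}; Z {1,2,3,4,5,6}->{2,3,4,5,6}
Constraint 4 (W + Y = V) on D(W)={1,2,3,4,5,6} D(Y)={2,3,4,5,6} D(V)={1,3,4,5}: W {1,2,3,4,5,6}->{1,2,3}; Y {2,3,4,5,6}->{2,3,4}; V {1,3,4,5}->{3,4,5}
So after constraint 4: D(Z) = {2,3,4,5,6}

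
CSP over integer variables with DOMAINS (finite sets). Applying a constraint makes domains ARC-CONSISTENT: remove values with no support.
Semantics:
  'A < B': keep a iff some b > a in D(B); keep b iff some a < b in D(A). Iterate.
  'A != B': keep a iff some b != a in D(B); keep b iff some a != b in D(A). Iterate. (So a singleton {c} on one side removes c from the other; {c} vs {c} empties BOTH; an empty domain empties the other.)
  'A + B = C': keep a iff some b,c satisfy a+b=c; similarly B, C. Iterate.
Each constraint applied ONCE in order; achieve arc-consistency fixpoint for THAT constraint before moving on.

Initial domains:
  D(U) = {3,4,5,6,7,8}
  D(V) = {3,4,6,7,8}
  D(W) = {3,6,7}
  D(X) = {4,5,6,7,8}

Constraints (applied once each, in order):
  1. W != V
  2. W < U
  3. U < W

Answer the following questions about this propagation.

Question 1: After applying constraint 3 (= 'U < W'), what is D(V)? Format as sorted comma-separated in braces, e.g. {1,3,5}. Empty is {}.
Answer: {3,4,6,7,8}

Derivation:
Constraint 1 (W != V) on D(W)={3,6,7} D(V)={3,4,6,7,8}: no change
Constraint 2 (W < U) on D(W)={3,6,7} D(U)={3,4,5,6,7,8}: U {3,4,5,6,7,8}->{4,5,6,7,8}
Constraint 3 (U < W) on D(U)={4,5,6,7,8} D(W)={3,6,7}: U {4,5,6,7,8}->{4,5,6}; W {3,6,7}->{6,7}
So after constraint 3: D(V) = {3,4,6,7,8}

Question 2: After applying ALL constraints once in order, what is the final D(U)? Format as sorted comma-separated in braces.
Constraint 1 (W != V) on D(W)={3,6,7} D(V)={3,4,6,7,8}: no change
Constraint 2 (W < U) on D(W)={3,6,7} D(U)={3,4,5,6,7,8}: U {3,4,5,6,7,8}->{4,5,6,7,8}
Constraint 3 (U < W) on D(U)={4,5,6,7,8} D(W)={3,6,7}: U {4,5,6,7,8}->{4,5,6}; W {3,6,7}->{6,7}
So after all 3 constraints: D(U) = {4,5,6}

Answer: {4,5,6}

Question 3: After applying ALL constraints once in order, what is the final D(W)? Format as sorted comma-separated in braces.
Constraint 1 (W != V) on D(W)={3,6,7} D(V)={3,4,6,7,8}: no change
Constraint 2 (W < U) on D(W)={3,6,7} D(U)={3,4,5,6,7,8}: U {3,4,5,6,7,8}->{4,5,6,7,8}
Constraint 3 (U < W) on D(U)={4,5,6,7,8} D(W)={3,6,7}: U {4,5,6,7,8}->{4,5,6}; W {3,6,7}->{6,7}
So after all 3 constraints: D(W) = {6,7}

Answer: {6,7}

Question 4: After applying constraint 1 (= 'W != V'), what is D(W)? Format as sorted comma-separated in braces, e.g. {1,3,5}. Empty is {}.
Answer: {3,6,7}

Derivation:
Constraint 1 (W != V) on D(W)={3,6,7} D(V)={3,4,6,7,8}: no change
So after constraint 1: D(W) = {3,6,7}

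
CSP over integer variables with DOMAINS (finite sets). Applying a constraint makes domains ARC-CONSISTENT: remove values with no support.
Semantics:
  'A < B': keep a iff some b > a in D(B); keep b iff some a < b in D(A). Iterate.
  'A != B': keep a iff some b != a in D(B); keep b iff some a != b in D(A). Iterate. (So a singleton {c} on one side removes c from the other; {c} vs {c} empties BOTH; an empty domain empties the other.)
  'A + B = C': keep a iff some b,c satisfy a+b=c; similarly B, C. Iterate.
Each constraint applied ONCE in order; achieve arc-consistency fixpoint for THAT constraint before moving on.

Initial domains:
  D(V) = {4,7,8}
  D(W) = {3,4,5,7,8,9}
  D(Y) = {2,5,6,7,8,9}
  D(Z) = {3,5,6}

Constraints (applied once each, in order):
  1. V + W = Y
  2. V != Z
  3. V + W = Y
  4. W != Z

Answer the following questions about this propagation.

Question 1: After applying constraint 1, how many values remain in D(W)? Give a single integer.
Answer: 3

Derivation:
Constraint 1 (V + W = Y) on D(V)={4,7,8} D(W)={3,4,5,7,8,9} D(Y)={2,5,6,7,8,9}: V {4,7,8}->{4}; W {3,4,5,7,8,9}->{3,4,5}; Y {2,5,6,7,8,9}->{7,8,9}
So after constraint 1: D(W)={3,4,5}, size = 3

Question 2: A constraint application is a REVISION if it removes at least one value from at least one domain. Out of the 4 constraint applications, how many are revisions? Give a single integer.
Answer: 1

Derivation:
Constraint 1 (V + W = Y) on D(V)={4,7,8} D(W)={3,4,5,7,8,9} D(Y)={2,5,6,7,8,9}: V {4,7,8}->{4}; W {3,4,5,7,8,9}->{3,4,5}; Y {2,5,6,7,8,9}->{7,8,9} => REVISION
Constraint 2 (V != Z) on D(V)={4} D(Z)={3,5,6}: no change => not a revision
Constraint 3 (V + W = Y) on D(V)={4} D(W)={3,4,5} D(Y)={7,8,9}: no change => not a revision
Constraint 4 (W != Z) on D(W)={3,4,5} D(Z)={3,5,6}: no change => not a revision
Total revisions = 1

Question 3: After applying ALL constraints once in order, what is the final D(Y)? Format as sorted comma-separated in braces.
Constraint 1 (V + W = Y) on D(V)={4,7,8} D(W)={3,4,5,7,8,9} D(Y)={2,5,6,7,8,9}: V {4,7,8}->{4}; W {3,4,5,7,8,9}->{3,4,5}; Y {2,5,6,7,8,9}->{7,8,9}
Constraint 2 (V != Z) on D(V)={4} D(Z)={3,5,6}: no change
Constraint 3 (V + W = Y) on D(V)={4} D(W)={3,4,5} D(Y)={7,8,9}: no change
Constraint 4 (W != Z) on D(W)={3,4,5} D(Z)={3,5,6}: no change
So after all 4 constraints: D(Y) = {7,8,9}

Answer: {7,8,9}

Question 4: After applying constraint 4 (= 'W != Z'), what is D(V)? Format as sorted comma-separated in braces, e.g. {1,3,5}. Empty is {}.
Constraint 1 (V + W = Y) on D(V)={4,7,8} D(W)={3,4,5,7,8,9} D(Y)={2,5,6,7,8,9}: V {4,7,8}->{4}; W {3,4,5,7,8,9}->{3,4,5}; Y {2,5,6,7,8,9}->{7,8,9}
Constraint 2 (V != Z) on D(V)={4} D(Z)={3,5,6}: no change
Constraint 3 (V + W = Y) on D(V)={4} D(W)={3,4,5} D(Y)={7,8,9}: no change
Constraint 4 (W != Z) on D(W)={3,4,5} D(Z)={3,5,6}: no change
So after constraint 4: D(V) = {4}

Answer: {4}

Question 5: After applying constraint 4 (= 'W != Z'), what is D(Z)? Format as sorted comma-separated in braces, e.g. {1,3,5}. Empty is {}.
Constraint 1 (V + W = Y) on D(V)={4,7,8} D(W)={3,4,5,7,8,9} D(Y)={2,5,6,7,8,9}: V {4,7,8}->{4}; W {3,4,5,7,8,9}->{3,4,5}; Y {2,5,6,7,8,9}->{7,8,9}
Constraint 2 (V != Z) on D(V)={4} D(Z)={3,5,6}: no change
Constraint 3 (V + W = Y) on D(V)={4} D(W)={3,4,5} D(Y)={7,8,9}: no change
Constraint 4 (W != Z) on D(W)={3,4,5} D(Z)={3,5,6}: no change
So after constraint 4: D(Z) = {3,5,6}

Answer: {3,5,6}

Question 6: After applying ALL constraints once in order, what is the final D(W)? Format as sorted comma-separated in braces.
Constraint 1 (V + W = Y) on D(V)={4,7,8} D(W)={3,4,5,7,8,9} D(Y)={2,5,6,7,8,9}: V {4,7,8}->{4}; W {3,4,5,7,8,9}->{3,4,5}; Y {2,5,6,7,8,9}->{7,8,9}
Constraint 2 (V != Z) on D(V)={4} D(Z)={3,5,6}: no change
Constraint 3 (V + W = Y) on D(V)={4} D(W)={3,4,5} D(Y)={7,8,9}: no change
Constraint 4 (W != Z) on D(W)={3,4,5} D(Z)={3,5,6}: no change
So after all 4 constraints: D(W) = {3,4,5}

Answer: {3,4,5}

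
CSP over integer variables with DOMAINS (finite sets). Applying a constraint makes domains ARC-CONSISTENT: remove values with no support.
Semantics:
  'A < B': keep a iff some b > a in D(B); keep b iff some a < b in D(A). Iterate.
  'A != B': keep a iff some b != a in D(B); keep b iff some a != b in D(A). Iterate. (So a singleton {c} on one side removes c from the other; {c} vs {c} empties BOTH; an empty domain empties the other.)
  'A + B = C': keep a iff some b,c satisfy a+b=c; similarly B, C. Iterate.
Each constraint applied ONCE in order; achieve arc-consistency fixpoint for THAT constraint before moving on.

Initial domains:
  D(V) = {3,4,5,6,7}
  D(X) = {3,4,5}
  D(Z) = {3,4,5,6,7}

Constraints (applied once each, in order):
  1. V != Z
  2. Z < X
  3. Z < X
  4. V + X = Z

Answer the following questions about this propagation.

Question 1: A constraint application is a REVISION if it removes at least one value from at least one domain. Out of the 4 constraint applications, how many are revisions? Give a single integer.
Answer: 2

Derivation:
Constraint 1 (V != Z) on D(V)={3,4,5,6,7} D(Z)={3,4,5,6,7}: no change => not a revision
Constraint 2 (Z < X) on D(Z)={3,4,5,6,7} D(X)={3,4,5}: Z {3,4,5,6,7}->{3,4}; X {3,4,5}->{4,5} => REVISION
Constraint 3 (Z < X) on D(Z)={3,4} D(X)={4,5}: no change => not a revision
Constraint 4 (V + X = Z) on D(V)={3,4,5,6,7} D(X)={4,5} D(Z)={3,4}: V {3,4,5,6,7}->{}; X {4,5}->{}; Z {3,4}->{} => REVISION
Total revisions = 2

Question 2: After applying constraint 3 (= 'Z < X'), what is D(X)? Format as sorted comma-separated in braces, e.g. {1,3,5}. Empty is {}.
Answer: {4,5}

Derivation:
Constraint 1 (V != Z) on D(V)={3,4,5,6,7} D(Z)={3,4,5,6,7}: no change
Constraint 2 (Z < X) on D(Z)={3,4,5,6,7} D(X)={3,4,5}: Z {3,4,5,6,7}->{3,4}; X {3,4,5}->{4,5}
Constraint 3 (Z < X) on D(Z)={3,4} D(X)={4,5}: no change
So after constraint 3: D(X) = {4,5}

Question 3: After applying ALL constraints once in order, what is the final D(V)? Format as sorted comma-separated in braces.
Answer: {}

Derivation:
Constraint 1 (V != Z) on D(V)={3,4,5,6,7} D(Z)={3,4,5,6,7}: no change
Constraint 2 (Z < X) on D(Z)={3,4,5,6,7} D(X)={3,4,5}: Z {3,4,5,6,7}->{3,4}; X {3,4,5}->{4,5}
Constraint 3 (Z < X) on D(Z)={3,4} D(X)={4,5}: no change
Constraint 4 (V + X = Z) on D(V)={3,4,5,6,7} D(X)={4,5} D(Z)={3,4}: V {3,4,5,6,7}->{}; X {4,5}->{}; Z {3,4}->{}
So after all 4 constraints: D(V) = {}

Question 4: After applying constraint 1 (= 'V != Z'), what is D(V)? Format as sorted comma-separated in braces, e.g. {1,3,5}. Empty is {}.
Answer: {3,4,5,6,7}

Derivation:
Constraint 1 (V != Z) on D(V)={3,4,5,6,7} D(Z)={3,4,5,6,7}: no change
So after constraint 1: D(V) = {3,4,5,6,7}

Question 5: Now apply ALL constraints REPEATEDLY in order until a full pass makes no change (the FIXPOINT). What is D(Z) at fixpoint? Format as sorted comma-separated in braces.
Answer: {}

Derivation:
pass 0 (initial): D(Z)={3,4,5,6,7}
pass 1: V {3,4,5,6,7}->{}; X {3,4,5}->{}; Z {3,4,5,6,7}->{}
pass 2: no change
Fixpoint after 2 passes: D(Z) = {}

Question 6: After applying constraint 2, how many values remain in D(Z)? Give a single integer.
Answer: 2

Derivation:
Constraint 1 (V != Z) on D(V)={3,4,5,6,7} D(Z)={3,4,5,6,7}: no change
Constraint 2 (Z < X) on D(Z)={3,4,5,6,7} D(X)={3,4,5}: Z {3,4,5,6,7}->{3,4}; X {3,4,5}->{4,5}
So after constraint 2: D(Z)={3,4}, size = 2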